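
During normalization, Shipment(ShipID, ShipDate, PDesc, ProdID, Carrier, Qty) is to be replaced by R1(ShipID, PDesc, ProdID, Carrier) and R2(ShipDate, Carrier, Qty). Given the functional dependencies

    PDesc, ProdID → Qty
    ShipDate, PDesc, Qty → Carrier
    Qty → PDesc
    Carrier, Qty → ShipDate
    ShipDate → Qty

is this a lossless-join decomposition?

Common attributes: R1 ∩ R2 = {Carrier}.
No dependency enlarges {Carrier}, so (Carrier)⁺ = {Carrier}.
The closure contains neither all of R1 = {ShipID, PDesc, ProdID, Carrier} nor all of R2 = {ShipDate, Carrier, Qty}, so the common attributes are not a superkey of either fragment. The join is lossy.

No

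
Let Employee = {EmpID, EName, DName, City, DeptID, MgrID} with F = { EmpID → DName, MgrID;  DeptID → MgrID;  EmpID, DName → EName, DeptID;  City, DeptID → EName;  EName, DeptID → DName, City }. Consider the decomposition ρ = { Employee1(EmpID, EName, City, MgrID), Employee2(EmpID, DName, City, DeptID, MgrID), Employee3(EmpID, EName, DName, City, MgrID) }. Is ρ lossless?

Chase test. Columns are EmpID, EName, DName, City, DeptID, MgrID; row i has aⱼ where attribute j ∈ Employeei, else bᵢⱼ.
Initial tableau (one row per fragment):
  row 1: a1 a2 b13 a4 b15 a6
  row 2: a1 b22 a3 a4 a5 a6
  row 3: a1 a2 a3 a4 b35 a6
Rows 1 and 2 agree on EmpID; apply EmpID→DName, MgrID and equate their DName, MgrID entries.
Rows 1 and 2 agree on EmpID, DName; apply EmpID, DName→EName, DeptID and equate their EName, DeptID entries.
Rows 1 and 3 agree on EmpID, DName; apply EmpID, DName→EName, DeptID and equate their EName, DeptID entries.
Row 1 is now all distinguished symbols — the join is lossless.

Yes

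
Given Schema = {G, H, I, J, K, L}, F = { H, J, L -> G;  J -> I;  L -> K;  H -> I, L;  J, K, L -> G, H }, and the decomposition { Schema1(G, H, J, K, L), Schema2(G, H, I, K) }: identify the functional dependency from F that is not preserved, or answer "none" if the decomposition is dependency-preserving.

Check J → I: no single fragment contains all of {I, J}, and the restricted closure of {J} across the fragments never reaches {I}.
H, J, L → G is preserved.
L → K is preserved.
H → I, L is preserved.
J, K, L → G, H is preserved.

J -> I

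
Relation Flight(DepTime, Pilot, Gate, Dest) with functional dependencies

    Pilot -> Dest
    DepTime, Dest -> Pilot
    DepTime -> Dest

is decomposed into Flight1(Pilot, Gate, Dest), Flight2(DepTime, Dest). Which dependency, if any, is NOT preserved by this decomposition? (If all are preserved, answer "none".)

Check DepTime, Dest → Pilot: no single fragment contains all of {DepTime, Pilot, Dest}, and the restricted closure of {DepTime, Dest} across the fragments never reaches {Pilot}.
Pilot → Dest is preserved.
DepTime → Dest is preserved.

DepTime, Dest -> Pilot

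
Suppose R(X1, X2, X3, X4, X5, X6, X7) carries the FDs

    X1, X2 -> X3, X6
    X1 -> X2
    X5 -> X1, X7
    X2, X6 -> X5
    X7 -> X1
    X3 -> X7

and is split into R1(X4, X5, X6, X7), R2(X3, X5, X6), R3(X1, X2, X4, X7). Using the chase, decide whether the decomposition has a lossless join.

Chase test. Columns are X1, X2, X3, X4, X5, X6, X7; row i has aⱼ where attribute j ∈ Ri, else bᵢⱼ.
Initial tableau (one row per fragment):
  row 1: b11 b12 b13 a4 a5 a6 a7
  row 2: b21 b22 a3 b24 a5 a6 b27
  row 3: a1 a2 b33 a4 b35 b36 a7
Rows 1 and 2 agree on X5; apply X5→X1, X7 and equate their X1, X7 entries.
Rows 1 and 3 agree on X7; apply X7→X1 and equate their X1 entries.
Rows 1 and 2 agree on X1; apply X1→X2 and equate their X2 entries.
Rows 1 and 3 agree on X1; apply X1→X2 and equate their X2 entries.
Rows 1 and 2 agree on X1, X2; apply X1, X2→X3, X6 and equate their X3, X6 entries.
Rows 1 and 3 agree on X1, X2; apply X1, X2→X3, X6 and equate their X3, X6 entries.
Rows 1 and 3 agree on X2, X6; apply X2, X6→X5 and equate their X5 entries.
Row 1 is now all distinguished symbols — the join is lossless.

Yes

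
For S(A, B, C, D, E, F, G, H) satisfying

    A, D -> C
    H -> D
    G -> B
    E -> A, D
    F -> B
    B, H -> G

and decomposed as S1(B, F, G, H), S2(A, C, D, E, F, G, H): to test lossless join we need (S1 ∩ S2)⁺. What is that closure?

S1 ∩ S2 = {F, G, H}.
H → D applies, adding D
G → B applies, adding B
Closure: {B, D, F, G, H}.

B, D, F, G, H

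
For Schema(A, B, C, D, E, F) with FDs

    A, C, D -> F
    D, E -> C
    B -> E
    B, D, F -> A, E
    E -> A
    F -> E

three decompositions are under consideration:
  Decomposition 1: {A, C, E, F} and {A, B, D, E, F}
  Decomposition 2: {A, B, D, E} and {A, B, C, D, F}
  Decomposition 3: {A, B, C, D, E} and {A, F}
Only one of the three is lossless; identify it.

Decomposition 1: common = {A, E, F}, closure = {A, E, F} → lossy.
Decomposition 2: common = {A, B, D}, closure = {A, B, C, D, E, F} → lossless.
Decomposition 3: common = {A}, closure = {A} → lossy.

Decomposition 2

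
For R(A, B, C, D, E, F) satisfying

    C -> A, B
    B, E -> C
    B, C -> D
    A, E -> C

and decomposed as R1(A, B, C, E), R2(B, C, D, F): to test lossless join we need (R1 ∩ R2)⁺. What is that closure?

R1 ∩ R2 = {B, C}.
C → A, B applies, adding A
B, C → D applies, adding D
Closure: {A, B, C, D}.

A, B, C, D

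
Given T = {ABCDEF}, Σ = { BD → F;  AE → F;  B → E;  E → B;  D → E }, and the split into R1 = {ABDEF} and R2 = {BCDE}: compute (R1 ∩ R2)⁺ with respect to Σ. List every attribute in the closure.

R1 ∩ R2 = {BDE}.
BD → F applies, adding F
Closure: {BDEF}.

BDEF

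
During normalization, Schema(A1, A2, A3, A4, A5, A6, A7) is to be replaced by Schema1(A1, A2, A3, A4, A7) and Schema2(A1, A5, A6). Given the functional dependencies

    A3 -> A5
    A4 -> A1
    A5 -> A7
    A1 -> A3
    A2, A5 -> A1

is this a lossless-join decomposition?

Common attributes: Schema1 ∩ Schema2 = {A1}.
Closure of {A1}: A1 → A3 applies, adding A3; A3 → A5 applies, adding A5; A5 → A7 applies, adding A7. So (A1)⁺ = {A1, A3, A5, A7}.
The closure contains neither all of Schema1 = {A1, A2, A3, A4, A7} nor all of Schema2 = {A1, A5, A6}, so the common attributes are not a superkey of either fragment. The join is lossy.

No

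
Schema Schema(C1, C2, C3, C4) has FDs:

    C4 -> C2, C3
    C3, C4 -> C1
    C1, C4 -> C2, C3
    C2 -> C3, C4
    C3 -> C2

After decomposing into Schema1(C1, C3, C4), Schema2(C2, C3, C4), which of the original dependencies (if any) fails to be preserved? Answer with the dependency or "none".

none

C4 → C2, C3 lies within Schema2.
C3, C4 → C1 lies within Schema1.
C1, C4 → C2, C3: restricted closure across fragments reaches C2, C3.
C2 → C3, C4 lies within Schema2.
C3 → C2 lies within Schema2.
Every dependency is enforceable on the fragments, so the decomposition is dependency-preserving.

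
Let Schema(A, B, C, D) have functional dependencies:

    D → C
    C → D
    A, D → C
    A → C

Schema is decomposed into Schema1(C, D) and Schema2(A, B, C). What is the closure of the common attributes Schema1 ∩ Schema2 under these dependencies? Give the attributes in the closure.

C, D

Schema1 ∩ Schema2 = {C}.
C → D applies, adding D
Closure: {C, D}.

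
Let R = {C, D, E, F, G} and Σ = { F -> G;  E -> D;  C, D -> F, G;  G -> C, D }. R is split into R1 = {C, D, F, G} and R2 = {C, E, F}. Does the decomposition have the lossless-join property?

Yes

Common attributes: R1 ∩ R2 = {C, F}.
Closure of {C, F}: F → G applies, adding G; G → C, D applies, adding D. So (C, F)⁺ = {C, D, F, G}.
This closure contains every attribute of R1, so R1 ∩ R2 → R1. The join is lossless.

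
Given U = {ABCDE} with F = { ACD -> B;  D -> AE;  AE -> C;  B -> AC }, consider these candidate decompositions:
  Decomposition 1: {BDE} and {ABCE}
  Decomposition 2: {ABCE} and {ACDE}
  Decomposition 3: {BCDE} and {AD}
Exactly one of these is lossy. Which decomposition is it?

Decomposition 1: common = {BE}, closure = {ABCE} → lossless.
Decomposition 2: common = {ACE}, closure = {ACE} → lossy.
Decomposition 3: common = {D}, closure = {ABCDE} → lossless.

Decomposition 2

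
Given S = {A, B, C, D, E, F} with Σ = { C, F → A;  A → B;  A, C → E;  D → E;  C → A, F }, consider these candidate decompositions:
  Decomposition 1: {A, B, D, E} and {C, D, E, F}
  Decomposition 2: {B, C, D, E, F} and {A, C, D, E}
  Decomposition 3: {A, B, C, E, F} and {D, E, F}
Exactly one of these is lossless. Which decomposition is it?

Decomposition 1: common = {D, E}, closure = {D, E} → lossy.
Decomposition 2: common = {C, D, E}, closure = {A, B, C, D, E, F} → lossless.
Decomposition 3: common = {E, F}, closure = {E, F} → lossy.

Decomposition 2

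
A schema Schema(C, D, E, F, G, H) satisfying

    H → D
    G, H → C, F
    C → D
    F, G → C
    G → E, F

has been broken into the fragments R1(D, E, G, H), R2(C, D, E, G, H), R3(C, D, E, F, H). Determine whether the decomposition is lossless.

No

Chase test. Columns are C, D, E, F, G, H; row i has aⱼ where attribute j ∈ Ri, else bᵢⱼ.
Initial tableau (one row per fragment):
  row 1: b11 a2 a3 b14 a5 a6
  row 2: a1 a2 a3 b24 a5 a6
  row 3: a1 a2 a3 a4 b35 a6
Rows 1 and 2 agree on G, H; apply G, H→C, F and equate their C, F entries.
No row becomes fully distinguished — the join is lossy.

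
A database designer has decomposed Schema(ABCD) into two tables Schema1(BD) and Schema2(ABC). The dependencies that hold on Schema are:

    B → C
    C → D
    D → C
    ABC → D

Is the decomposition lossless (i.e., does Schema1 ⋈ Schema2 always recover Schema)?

Yes

Common attributes: Schema1 ∩ Schema2 = {B}.
Closure of {B}: B → C applies, adding C; C → D applies, adding D. So (B)⁺ = {BCD}.
This closure contains every attribute of Schema1, so Schema1 ∩ Schema2 → Schema1. The join is lossless.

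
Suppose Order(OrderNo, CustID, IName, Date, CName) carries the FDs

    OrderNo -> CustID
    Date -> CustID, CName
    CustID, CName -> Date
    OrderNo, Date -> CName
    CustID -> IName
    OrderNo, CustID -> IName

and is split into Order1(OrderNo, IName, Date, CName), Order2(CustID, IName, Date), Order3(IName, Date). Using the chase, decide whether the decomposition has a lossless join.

Chase test. Columns are OrderNo, CustID, IName, Date, CName; row i has aⱼ where attribute j ∈ Orderi, else bᵢⱼ.
Initial tableau (one row per fragment):
  row 1: a1 b12 a3 a4 a5
  row 2: b21 a2 a3 a4 b25
  row 3: b31 b32 a3 a4 b35
Rows 1 and 2 agree on Date; apply Date→CustID, CName and equate their CustID, CName entries.
Rows 1 and 3 agree on Date; apply Date→CustID, CName and equate their CustID, CName entries.
Row 1 is now all distinguished symbols — the join is lossless.

Yes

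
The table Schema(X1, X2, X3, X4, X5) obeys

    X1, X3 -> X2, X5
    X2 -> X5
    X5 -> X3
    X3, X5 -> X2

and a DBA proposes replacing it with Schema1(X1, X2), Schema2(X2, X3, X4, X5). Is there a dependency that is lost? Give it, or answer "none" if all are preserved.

Check X1, X3 → X2, X5: no single fragment contains all of {X1, X2, X3, X5}, and the restricted closure of {X1, X3} across the fragments never reaches {X2, X5}.
X2 → X5 is preserved.
X5 → X3 is preserved.
X3, X5 → X2 is preserved.

X1, X3 -> X2, X5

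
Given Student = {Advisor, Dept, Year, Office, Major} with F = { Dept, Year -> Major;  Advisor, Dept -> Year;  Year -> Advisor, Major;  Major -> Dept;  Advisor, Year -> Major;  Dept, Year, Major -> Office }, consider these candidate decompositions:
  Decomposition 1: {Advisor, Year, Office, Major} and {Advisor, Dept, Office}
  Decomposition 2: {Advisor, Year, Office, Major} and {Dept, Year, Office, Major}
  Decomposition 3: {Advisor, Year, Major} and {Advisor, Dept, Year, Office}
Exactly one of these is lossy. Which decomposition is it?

Decomposition 1: common = {Advisor, Office}, closure = {Advisor, Office} → lossy.
Decomposition 2: common = {Year, Office, Major}, closure = {Advisor, Dept, Year, Office, Major} → lossless.
Decomposition 3: common = {Advisor, Year}, closure = {Advisor, Dept, Year, Office, Major} → lossless.

Decomposition 1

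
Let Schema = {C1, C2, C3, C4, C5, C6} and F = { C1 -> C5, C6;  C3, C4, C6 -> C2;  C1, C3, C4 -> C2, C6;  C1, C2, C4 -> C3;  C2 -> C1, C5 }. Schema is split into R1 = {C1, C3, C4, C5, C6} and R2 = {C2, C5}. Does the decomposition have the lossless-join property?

Common attributes: R1 ∩ R2 = {C5}.
No dependency enlarges {C5}, so (C5)⁺ = {C5}.
The closure contains neither all of R1 = {C1, C3, C4, C5, C6} nor all of R2 = {C2, C5}, so the common attributes are not a superkey of either fragment. The join is lossy.

No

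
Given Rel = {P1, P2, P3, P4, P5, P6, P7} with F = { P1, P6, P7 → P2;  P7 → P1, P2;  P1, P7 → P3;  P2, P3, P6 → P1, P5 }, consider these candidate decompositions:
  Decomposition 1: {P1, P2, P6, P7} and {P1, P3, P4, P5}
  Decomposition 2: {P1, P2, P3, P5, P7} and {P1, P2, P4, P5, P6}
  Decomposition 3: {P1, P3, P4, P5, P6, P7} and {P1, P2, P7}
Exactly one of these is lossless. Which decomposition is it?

Decomposition 1: common = {P1}, closure = {P1} → lossy.
Decomposition 2: common = {P1, P2, P5}, closure = {P1, P2, P5} → lossy.
Decomposition 3: common = {P1, P7}, closure = {P1, P2, P3, P7} → lossless.

Decomposition 3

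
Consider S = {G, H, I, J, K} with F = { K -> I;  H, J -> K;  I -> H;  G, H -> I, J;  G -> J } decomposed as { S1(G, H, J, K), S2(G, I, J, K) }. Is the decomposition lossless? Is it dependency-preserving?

Lossless test: (G, J, K)⁺ = {G, H, I, J, K}, which contains all of one fragment — lossless.
Dependency preservation: the restricted closure of {I} across the fragments never reaches {H}, so I → H cannot be enforced without a join — not preserved.

lossless but not dependency-preserving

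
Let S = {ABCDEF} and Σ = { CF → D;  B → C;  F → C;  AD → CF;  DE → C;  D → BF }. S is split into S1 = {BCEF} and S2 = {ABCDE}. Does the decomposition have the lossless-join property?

Common attributes: S1 ∩ S2 = {BCE}.
No dependency enlarges {BCE}, so (BCE)⁺ = {BCE}.
The closure contains neither all of S1 = {BCEF} nor all of S2 = {ABCDE}, so the common attributes are not a superkey of either fragment. The join is lossy.

No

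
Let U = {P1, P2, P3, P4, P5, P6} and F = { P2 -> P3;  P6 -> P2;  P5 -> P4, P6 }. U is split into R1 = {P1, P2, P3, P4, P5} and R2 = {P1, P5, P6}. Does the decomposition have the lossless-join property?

Yes

Common attributes: R1 ∩ R2 = {P1, P5}.
Closure of {P1, P5}: P5 → P4, P6 applies, adding P4, P6; P6 → P2 applies, adding P2; P2 → P3 applies, adding P3. So (P1, P5)⁺ = {P1, P2, P3, P4, P5, P6}.
This closure contains every attribute of R1, so R1 ∩ R2 → R1. The join is lossless.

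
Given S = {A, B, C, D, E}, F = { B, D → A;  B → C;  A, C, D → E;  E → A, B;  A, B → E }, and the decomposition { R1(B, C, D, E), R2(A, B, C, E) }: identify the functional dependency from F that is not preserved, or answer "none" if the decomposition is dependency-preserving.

A, C, D → E

Check A, C, D → E: no single fragment contains all of {A, C, D, E}, and the restricted closure of {A, C, D} across the fragments never reaches {E}.
B, D → A is preserved.
B → C is preserved.
E → A, B is preserved.
A, B → E is preserved.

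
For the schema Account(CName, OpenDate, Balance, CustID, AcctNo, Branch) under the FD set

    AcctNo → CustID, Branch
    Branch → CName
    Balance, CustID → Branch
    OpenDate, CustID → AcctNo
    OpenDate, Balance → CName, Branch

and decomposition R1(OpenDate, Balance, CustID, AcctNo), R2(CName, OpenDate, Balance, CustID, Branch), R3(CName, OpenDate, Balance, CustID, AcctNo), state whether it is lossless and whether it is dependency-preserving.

lossless but not dependency-preserving

Lossless test (chase): Rows 1 and 3 agree on AcctNo; apply AcctNo→CustID, Branch and equate their CustID, Branch entries. Rows 1 and 3 agree on Branch; apply Branch→CName and equate their CName entries. Rows 1 and 2 agree on Balance, CustID; apply Balance, CustID→Branch and equate their Branch entries. Rows 1 and 2 agree on OpenDate, CustID; apply OpenDate, CustID→AcctNo and equate their AcctNo entries. Row 1 is now all distinguished symbols — the join is lossless.
Dependency preservation: the restricted closure of {AcctNo} across the fragments never reaches {CustID, Branch}, so AcctNo → CustID, Branch cannot be enforced without a join — not preserved.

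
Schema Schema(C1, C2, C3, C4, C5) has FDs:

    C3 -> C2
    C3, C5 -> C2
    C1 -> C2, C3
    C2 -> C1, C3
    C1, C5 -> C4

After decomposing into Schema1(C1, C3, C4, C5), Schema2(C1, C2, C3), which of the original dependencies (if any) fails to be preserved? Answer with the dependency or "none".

C3 → C2 lies within Schema2.
C3, C5 → C2: restricted closure across fragments reaches C2.
C1 → C2, C3 lies within Schema2.
C2 → C1, C3 lies within Schema2.
C1, C5 → C4 lies within Schema1.
Every dependency is enforceable on the fragments, so the decomposition is dependency-preserving.

none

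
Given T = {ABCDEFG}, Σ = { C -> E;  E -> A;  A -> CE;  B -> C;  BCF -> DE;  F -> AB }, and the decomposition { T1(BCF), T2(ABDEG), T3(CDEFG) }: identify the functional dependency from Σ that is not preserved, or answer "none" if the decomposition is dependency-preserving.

C → E lies within T3.
E → A lies within T2.
A → CE: restricted closure across fragments reaches CE.
B → C lies within T1.
BCF → DE: restricted closure across fragments reaches DE.
F → AB: restricted closure across fragments reaches AB.
Every dependency is enforceable on the fragments, so the decomposition is dependency-preserving.

none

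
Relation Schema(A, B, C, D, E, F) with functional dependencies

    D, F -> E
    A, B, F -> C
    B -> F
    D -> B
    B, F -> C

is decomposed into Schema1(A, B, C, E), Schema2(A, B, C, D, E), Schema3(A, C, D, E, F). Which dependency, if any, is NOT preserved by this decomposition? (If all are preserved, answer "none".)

B -> F

Check B → F: no single fragment contains all of {B, F}, and the restricted closure of {B} across the fragments never reaches {F}.
D, F → E is preserved.
A, B, F → C is preserved.
D → B is preserved.
B, F → C is preserved.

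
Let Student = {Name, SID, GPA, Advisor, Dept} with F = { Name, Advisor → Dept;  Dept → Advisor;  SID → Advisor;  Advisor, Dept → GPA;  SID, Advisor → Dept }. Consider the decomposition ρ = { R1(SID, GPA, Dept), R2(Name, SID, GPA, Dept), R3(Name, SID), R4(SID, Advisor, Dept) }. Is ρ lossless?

Chase test. Columns are Name, SID, GPA, Advisor, Dept; row i has aⱼ where attribute j ∈ Ri, else bᵢⱼ.
Initial tableau (one row per fragment):
  row 1: b11 a2 a3 b14 a5
  row 2: a1 a2 a3 b24 a5
  row 3: a1 a2 b33 b34 b35
  row 4: b41 a2 b43 a4 a5
Rows 1 and 2 agree on Dept; apply Dept→Advisor and equate their Advisor entries.
Rows 1 and 4 agree on Dept; apply Dept→Advisor and equate their Advisor entries.
Rows 1 and 3 agree on SID; apply SID→Advisor and equate their Advisor entries.
Rows 1 and 4 agree on Advisor, Dept; apply Advisor, Dept→GPA and equate their GPA entries.
Rows 1 and 3 agree on SID, Advisor; apply SID, Advisor→Dept and equate their Dept entries.
Rows 1 and 3 agree on Advisor, Dept; apply Advisor, Dept→GPA and equate their GPA entries.
Row 2 is now all distinguished symbols — the join is lossless.

Yes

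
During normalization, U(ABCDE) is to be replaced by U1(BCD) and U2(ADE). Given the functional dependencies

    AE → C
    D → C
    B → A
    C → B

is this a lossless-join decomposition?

Yes

Common attributes: U1 ∩ U2 = {D}.
Closure of {D}: D → C applies, adding C; C → B applies, adding B; B → A applies, adding A. So (D)⁺ = {ABCD}.
This closure contains every attribute of U1, so U1 ∩ U2 → U1. The join is lossless.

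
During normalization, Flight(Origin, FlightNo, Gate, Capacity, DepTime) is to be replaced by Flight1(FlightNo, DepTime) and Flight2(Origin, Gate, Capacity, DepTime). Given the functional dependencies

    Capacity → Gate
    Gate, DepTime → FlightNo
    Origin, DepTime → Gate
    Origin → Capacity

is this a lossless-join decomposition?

No

Common attributes: Flight1 ∩ Flight2 = {DepTime}.
No dependency enlarges {DepTime}, so (DepTime)⁺ = {DepTime}.
The closure contains neither all of Flight1 = {FlightNo, DepTime} nor all of Flight2 = {Origin, Gate, Capacity, DepTime}, so the common attributes are not a superkey of either fragment. The join is lossy.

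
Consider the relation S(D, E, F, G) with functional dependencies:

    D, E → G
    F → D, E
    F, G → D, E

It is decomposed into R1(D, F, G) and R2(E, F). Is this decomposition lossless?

Common attributes: R1 ∩ R2 = {F}.
Closure of {F}: F → D, E applies, adding D, E; D, E → G applies, adding G. So (F)⁺ = {D, E, F, G}.
This closure contains every attribute of R1, so R1 ∩ R2 → R1. The join is lossless.

Yes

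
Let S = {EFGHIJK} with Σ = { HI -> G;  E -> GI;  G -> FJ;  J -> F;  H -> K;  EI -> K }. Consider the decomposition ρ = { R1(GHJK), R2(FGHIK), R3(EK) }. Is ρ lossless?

No

Chase test. Columns are EFGHIJK; row i has aⱼ where attribute j ∈ Ri, else bᵢⱼ.
Initial tableau (one row per fragment):
  row 1: b11 b12 a3 a4 b15 a6 a7
  row 2: b21 a2 a3 a4 a5 b26 a7
  row 3: a1 b32 b33 b34 b35 b36 a7
Rows 1 and 2 agree on G; apply G→FJ and equate their FJ entries.
No row becomes fully distinguished — the join is lossy.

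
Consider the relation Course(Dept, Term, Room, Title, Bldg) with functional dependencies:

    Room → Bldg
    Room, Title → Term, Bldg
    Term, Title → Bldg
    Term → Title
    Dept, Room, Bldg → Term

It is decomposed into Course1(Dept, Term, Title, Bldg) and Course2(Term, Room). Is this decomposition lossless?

Common attributes: Course1 ∩ Course2 = {Term}.
Closure of {Term}: Term → Title applies, adding Title; Term, Title → Bldg applies, adding Bldg. So (Term)⁺ = {Term, Title, Bldg}.
The closure contains neither all of Course1 = {Dept, Term, Title, Bldg} nor all of Course2 = {Term, Room}, so the common attributes are not a superkey of either fragment. The join is lossy.

No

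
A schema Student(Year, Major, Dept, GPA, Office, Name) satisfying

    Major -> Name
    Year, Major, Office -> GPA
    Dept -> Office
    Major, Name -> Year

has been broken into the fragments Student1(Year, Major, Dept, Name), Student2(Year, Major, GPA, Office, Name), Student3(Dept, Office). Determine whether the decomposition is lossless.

Chase test. Columns are Year, Major, Dept, GPA, Office, Name; row i has aⱼ where attribute j ∈ Studenti, else bᵢⱼ.
Initial tableau (one row per fragment):
  row 1: a1 a2 a3 b14 b15 a6
  row 2: a1 a2 b23 a4 a5 a6
  row 3: b31 b32 a3 b34 a5 b36
Rows 1 and 3 agree on Dept; apply Dept→Office and equate their Office entries.
Rows 1 and 2 agree on Year, Major, Office; apply Year, Major, Office→GPA and equate their GPA entries.
Row 1 is now all distinguished symbols — the join is lossless.

Yes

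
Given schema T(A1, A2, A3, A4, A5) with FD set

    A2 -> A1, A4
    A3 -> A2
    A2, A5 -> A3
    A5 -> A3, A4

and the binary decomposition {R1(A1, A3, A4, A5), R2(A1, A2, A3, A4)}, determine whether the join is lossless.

Yes

Common attributes: R1 ∩ R2 = {A1, A3, A4}.
Closure of {A1, A3, A4}: A3 → A2 applies, adding A2. So (A1, A3, A4)⁺ = {A1, A2, A3, A4}.
This closure contains every attribute of R2, so R1 ∩ R2 → R2. The join is lossless.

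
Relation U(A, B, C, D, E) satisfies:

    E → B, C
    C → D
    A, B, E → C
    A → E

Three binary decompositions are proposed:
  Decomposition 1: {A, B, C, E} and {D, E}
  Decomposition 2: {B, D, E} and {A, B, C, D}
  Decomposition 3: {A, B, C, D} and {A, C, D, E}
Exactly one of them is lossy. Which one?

Decomposition 1: common = {E}, closure = {B, C, D, E} → lossless.
Decomposition 2: common = {B, D}, closure = {B, D} → lossy.
Decomposition 3: common = {A, C, D}, closure = {A, B, C, D, E} → lossless.

Decomposition 2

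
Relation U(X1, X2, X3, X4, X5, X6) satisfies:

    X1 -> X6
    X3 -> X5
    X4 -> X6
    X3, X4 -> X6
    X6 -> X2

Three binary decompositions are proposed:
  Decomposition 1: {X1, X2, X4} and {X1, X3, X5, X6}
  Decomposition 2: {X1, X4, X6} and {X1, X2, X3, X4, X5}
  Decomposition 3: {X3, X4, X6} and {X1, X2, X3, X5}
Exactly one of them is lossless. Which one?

Decomposition 1: common = {X1}, closure = {X1, X2, X6} → lossy.
Decomposition 2: common = {X1, X4}, closure = {X1, X2, X4, X6} → lossless.
Decomposition 3: common = {X3}, closure = {X3, X5} → lossy.

Decomposition 2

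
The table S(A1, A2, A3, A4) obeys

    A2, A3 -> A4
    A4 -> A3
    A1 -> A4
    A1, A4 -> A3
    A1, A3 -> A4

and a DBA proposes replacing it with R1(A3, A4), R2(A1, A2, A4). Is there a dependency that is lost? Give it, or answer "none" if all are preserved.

A2, A3 -> A4

Check A2, A3 → A4: no single fragment contains all of {A2, A3, A4}, and the restricted closure of {A2, A3} across the fragments never reaches {A4}.
A4 → A3 is preserved.
A1 → A4 is preserved.
A1, A4 → A3 is preserved.
A1, A3 → A4 is preserved.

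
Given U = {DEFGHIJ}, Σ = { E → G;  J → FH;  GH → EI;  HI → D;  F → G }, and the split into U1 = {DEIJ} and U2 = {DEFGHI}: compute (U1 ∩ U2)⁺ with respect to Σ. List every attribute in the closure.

U1 ∩ U2 = {DEI}.
E → G applies, adding G
Closure: {DEGI}.

DEGI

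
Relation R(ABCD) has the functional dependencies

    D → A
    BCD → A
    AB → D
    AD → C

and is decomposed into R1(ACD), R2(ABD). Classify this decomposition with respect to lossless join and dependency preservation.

lossless and dependency-preserving

Lossless test: (AD)⁺ = {ACD}, which contains all of one fragment — lossless.
Dependency preservation: BCD → A is not contained in any single fragment, but the restricted closure of its left-hand side across the fragments still reaches the right-hand side; the remaining FDs each lie inside some fragment. All dependencies are preserved.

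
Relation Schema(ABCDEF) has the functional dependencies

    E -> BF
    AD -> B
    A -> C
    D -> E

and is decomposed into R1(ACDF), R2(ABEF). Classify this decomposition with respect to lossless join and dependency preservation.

lossy and not dependency-preserving

Lossless test: (AF)⁺ = {ACF}, which is a superkey of neither fragment — lossy.
Dependency preservation: the restricted closure of {AD} across the fragments never reaches {B}, so AD → B cannot be enforced without a join — not preserved.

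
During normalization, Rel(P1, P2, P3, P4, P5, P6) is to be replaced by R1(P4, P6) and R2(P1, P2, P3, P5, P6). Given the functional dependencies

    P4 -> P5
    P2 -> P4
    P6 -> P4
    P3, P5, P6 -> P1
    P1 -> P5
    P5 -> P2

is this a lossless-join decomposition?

Common attributes: R1 ∩ R2 = {P6}.
Closure of {P6}: P6 → P4 applies, adding P4; P4 → P5 applies, adding P5; P5 → P2 applies, adding P2. So (P6)⁺ = {P2, P4, P5, P6}.
This closure contains every attribute of R1, so R1 ∩ R2 → R1. The join is lossless.

Yes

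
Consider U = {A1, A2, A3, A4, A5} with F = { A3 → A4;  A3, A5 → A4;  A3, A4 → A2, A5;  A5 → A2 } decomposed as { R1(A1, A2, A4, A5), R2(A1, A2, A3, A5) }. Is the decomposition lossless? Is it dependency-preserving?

lossy and not dependency-preserving

Lossless test: (A1, A2, A5)⁺ = {A1, A2, A5}, which is a superkey of neither fragment — lossy.
Dependency preservation: the restricted closure of {A3} across the fragments never reaches {A4}, so A3 → A4 cannot be enforced without a join — not preserved.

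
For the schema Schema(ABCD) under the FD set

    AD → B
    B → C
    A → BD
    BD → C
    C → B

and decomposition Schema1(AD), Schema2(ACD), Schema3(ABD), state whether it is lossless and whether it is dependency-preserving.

lossless but not dependency-preserving

Lossless test (chase): Rows 1 and 2 agree on AD; apply AD→B and equate their B entries. Rows 1 and 3 agree on AD; apply AD→B and equate their B entries. Rows 1 and 2 agree on B; apply B→C and equate their C entries. Rows 1 and 3 agree on B; apply B→C and equate their C entries. Row 1 is now all distinguished symbols — the join is lossless.
Dependency preservation: the restricted closure of {B} across the fragments never reaches {C}, so B → C cannot be enforced without a join — not preserved.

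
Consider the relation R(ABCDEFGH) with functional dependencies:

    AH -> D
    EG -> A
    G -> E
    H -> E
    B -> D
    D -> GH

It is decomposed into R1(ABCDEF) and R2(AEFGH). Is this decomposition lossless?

No

Common attributes: R1 ∩ R2 = {AEF}.
No dependency enlarges {AEF}, so (AEF)⁺ = {AEF}.
The closure contains neither all of R1 = {ABCDEF} nor all of R2 = {AEFGH}, so the common attributes are not a superkey of either fragment. The join is lossy.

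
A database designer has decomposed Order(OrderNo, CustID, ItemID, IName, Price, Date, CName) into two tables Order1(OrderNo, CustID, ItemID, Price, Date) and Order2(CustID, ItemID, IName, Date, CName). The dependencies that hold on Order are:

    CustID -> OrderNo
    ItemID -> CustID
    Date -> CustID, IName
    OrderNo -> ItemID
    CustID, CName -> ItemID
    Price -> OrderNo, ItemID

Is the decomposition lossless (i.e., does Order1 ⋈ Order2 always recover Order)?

No

Common attributes: Order1 ∩ Order2 = {CustID, ItemID, Date}.
Closure of {CustID, ItemID, Date}: CustID → OrderNo applies, adding OrderNo; Date → CustID, IName applies, adding IName. So (CustID, ItemID, Date)⁺ = {OrderNo, CustID, ItemID, IName, Date}.
The closure contains neither all of Order1 = {OrderNo, CustID, ItemID, Price, Date} nor all of Order2 = {CustID, ItemID, IName, Date, CName}, so the common attributes are not a superkey of either fragment. The join is lossy.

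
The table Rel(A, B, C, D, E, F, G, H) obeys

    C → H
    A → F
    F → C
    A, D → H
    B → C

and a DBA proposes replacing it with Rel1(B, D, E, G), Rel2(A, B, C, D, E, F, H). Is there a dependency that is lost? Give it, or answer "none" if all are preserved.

C → H lies within Rel2.
A → F lies within Rel2.
F → C lies within Rel2.
A, D → H lies within Rel2.
B → C lies within Rel2.
Every dependency is enforceable on the fragments, so the decomposition is dependency-preserving.

none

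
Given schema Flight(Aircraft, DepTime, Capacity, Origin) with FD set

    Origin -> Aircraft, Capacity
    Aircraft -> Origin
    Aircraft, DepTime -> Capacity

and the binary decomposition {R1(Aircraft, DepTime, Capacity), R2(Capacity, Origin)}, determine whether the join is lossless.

Common attributes: R1 ∩ R2 = {Capacity}.
No dependency enlarges {Capacity}, so (Capacity)⁺ = {Capacity}.
The closure contains neither all of R1 = {Aircraft, DepTime, Capacity} nor all of R2 = {Capacity, Origin}, so the common attributes are not a superkey of either fragment. The join is lossy.

No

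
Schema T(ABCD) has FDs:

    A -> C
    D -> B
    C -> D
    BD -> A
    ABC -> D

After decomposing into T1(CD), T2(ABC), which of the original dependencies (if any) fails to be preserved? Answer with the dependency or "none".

A → C lies within T2.
D → B: restricted closure across fragments reaches B.
C → D lies within T1.
BD → A: restricted closure across fragments reaches A.
ABC → D: restricted closure across fragments reaches D.
Every dependency is enforceable on the fragments, so the decomposition is dependency-preserving.

none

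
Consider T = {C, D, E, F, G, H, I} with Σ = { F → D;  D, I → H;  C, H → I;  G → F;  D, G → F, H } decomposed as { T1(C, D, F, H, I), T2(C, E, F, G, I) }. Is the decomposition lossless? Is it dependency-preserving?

Lossless test: (C, F, I)⁺ = {C, D, F, H, I}, which contains all of one fragment — lossless.
Dependency preservation: the restricted closure of {D, G} across the fragments never reaches {F, H}, so D, G → F, H cannot be enforced without a join — not preserved.

lossless but not dependency-preserving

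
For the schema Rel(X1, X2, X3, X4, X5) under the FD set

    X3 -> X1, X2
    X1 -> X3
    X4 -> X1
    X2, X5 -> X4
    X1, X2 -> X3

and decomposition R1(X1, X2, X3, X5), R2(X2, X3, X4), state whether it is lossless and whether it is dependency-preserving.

Lossless test: (X2, X3)⁺ = {X1, X2, X3}, which is a superkey of neither fragment — lossy.
Dependency preservation: the restricted closure of {X2, X5} across the fragments never reaches {X4}, so X2, X5 → X4 cannot be enforced without a join — not preserved.

lossy and not dependency-preserving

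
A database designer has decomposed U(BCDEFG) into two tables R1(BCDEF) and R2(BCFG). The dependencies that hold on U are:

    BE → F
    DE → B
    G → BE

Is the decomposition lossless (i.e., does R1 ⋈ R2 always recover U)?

No

Common attributes: R1 ∩ R2 = {BCF}.
No dependency enlarges {BCF}, so (BCF)⁺ = {BCF}.
The closure contains neither all of R1 = {BCDEF} nor all of R2 = {BCFG}, so the common attributes are not a superkey of either fragment. The join is lossy.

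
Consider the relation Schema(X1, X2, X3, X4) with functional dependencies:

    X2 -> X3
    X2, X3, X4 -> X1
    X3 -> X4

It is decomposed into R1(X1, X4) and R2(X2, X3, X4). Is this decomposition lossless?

No

Common attributes: R1 ∩ R2 = {X4}.
No dependency enlarges {X4}, so (X4)⁺ = {X4}.
The closure contains neither all of R1 = {X1, X4} nor all of R2 = {X2, X3, X4}, so the common attributes are not a superkey of either fragment. The join is lossy.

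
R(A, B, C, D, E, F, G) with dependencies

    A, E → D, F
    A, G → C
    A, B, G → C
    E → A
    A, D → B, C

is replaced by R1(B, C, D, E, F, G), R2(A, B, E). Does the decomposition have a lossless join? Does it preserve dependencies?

lossless but not dependency-preserving

Lossless test: (B, E)⁺ = {A, B, C, D, E, F}, which contains all of one fragment — lossless.
Dependency preservation: the restricted closure of {A, G} across the fragments never reaches {C}, so A, G → C cannot be enforced without a join — not preserved.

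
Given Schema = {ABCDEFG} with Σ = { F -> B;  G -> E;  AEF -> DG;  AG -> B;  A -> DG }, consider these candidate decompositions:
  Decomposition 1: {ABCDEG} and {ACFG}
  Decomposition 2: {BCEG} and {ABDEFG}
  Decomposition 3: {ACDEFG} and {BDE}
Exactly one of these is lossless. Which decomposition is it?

Decomposition 1: common = {ACG}, closure = {ABCDEG} → lossless.
Decomposition 2: common = {BEG}, closure = {BEG} → lossy.
Decomposition 3: common = {DE}, closure = {DE} → lossy.

Decomposition 1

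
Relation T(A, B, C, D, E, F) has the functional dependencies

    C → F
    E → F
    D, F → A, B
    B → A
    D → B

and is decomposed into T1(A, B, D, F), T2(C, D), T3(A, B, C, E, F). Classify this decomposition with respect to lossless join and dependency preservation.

lossy but dependency-preserving

Lossless test (chase): Rows 2 and 3 agree on C; apply C→F and equate their F entries. Rows 1 and 2 agree on D, F; apply D, F→A, B and equate their A, B entries. No row becomes fully distinguished — the join is lossy.
Dependency preservation: every FD's attributes lie within a single fragment, so each can be enforced locally — preserved.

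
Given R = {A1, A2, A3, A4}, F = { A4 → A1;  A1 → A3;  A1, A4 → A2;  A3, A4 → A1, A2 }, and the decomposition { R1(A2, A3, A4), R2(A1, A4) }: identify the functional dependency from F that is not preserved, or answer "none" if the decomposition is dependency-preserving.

A1 → A3

Check A1 → A3: no single fragment contains all of {A1, A3}, and the restricted closure of {A1} across the fragments never reaches {A3}.
A4 → A1 is preserved.
A1, A4 → A2 is preserved.
A3, A4 → A1, A2 is preserved.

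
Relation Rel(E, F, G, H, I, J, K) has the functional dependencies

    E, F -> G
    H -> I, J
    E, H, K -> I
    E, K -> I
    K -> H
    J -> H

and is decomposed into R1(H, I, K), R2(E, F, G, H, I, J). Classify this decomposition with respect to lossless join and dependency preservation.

lossy but dependency-preserving

Lossless test: (H, I)⁺ = {H, I, J}, which is a superkey of neither fragment — lossy.
Dependency preservation: E, H, K → I; E, K → I are not contained in any single fragment, but the restricted closure of each left-hand side across the fragments still reaches the right-hand side; the remaining FDs each lie inside some fragment. All dependencies are preserved.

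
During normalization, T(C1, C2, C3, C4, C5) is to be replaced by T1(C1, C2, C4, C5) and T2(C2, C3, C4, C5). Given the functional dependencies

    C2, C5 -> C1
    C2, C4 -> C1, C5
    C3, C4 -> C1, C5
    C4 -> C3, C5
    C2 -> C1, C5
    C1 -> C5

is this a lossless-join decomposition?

Common attributes: T1 ∩ T2 = {C2, C4, C5}.
Closure of {C2, C4, C5}: C2, C5 → C1 applies, adding C1; C4 → C3, C5 applies, adding C3. So (C2, C4, C5)⁺ = {C1, C2, C3, C4, C5}.
This closure contains every attribute of T1, so T1 ∩ T2 → T1. The join is lossless.

Yes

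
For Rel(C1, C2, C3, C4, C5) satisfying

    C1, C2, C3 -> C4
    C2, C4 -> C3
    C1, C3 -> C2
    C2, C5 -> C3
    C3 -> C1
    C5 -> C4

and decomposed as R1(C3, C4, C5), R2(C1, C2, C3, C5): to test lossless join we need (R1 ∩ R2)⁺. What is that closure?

C1, C2, C3, C4, C5

R1 ∩ R2 = {C3, C5}.
C3 → C1 applies, adding C1
C5 → C4 applies, adding C4
C1, C3 → C2 applies, adding C2
Closure: {C1, C2, C3, C4, C5}.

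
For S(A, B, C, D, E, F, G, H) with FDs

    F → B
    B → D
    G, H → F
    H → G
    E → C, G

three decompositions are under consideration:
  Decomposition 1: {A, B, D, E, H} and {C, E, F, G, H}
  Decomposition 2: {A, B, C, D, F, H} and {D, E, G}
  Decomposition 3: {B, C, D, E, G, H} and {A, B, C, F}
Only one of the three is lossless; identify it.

Decomposition 1

Decomposition 1: common = {E, H}, closure = {B, C, D, E, F, G, H} → lossless.
Decomposition 2: common = {D}, closure = {D} → lossy.
Decomposition 3: common = {B, C}, closure = {B, C, D} → lossy.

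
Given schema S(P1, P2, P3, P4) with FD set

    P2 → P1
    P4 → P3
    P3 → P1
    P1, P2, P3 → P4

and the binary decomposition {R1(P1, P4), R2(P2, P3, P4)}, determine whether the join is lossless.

Common attributes: R1 ∩ R2 = {P4}.
Closure of {P4}: P4 → P3 applies, adding P3; P3 → P1 applies, adding P1. So (P4)⁺ = {P1, P3, P4}.
This closure contains every attribute of R1, so R1 ∩ R2 → R1. The join is lossless.

Yes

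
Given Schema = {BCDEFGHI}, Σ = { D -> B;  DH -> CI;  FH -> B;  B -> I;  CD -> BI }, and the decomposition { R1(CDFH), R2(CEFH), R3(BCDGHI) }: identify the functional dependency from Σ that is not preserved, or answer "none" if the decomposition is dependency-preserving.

FH -> B

Check FH → B: no single fragment contains all of {BFH}, and the restricted closure of {FH} across the fragments never reaches {B}.
D → B is preserved.
DH → CI is preserved.
B → I is preserved.
CD → BI is preserved.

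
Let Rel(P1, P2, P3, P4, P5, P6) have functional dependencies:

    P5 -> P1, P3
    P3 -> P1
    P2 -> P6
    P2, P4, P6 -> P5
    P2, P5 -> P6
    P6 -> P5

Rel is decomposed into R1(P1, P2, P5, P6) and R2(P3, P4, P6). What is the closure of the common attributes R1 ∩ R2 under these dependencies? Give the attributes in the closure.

P1, P3, P5, P6

R1 ∩ R2 = {P6}.
P6 → P5 applies, adding P5
P5 → P1, P3 applies, adding P1, P3
Closure: {P1, P3, P5, P6}.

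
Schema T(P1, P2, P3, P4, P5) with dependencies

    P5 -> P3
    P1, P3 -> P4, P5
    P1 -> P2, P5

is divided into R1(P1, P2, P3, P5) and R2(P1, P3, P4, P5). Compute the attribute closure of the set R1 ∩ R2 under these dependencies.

R1 ∩ R2 = {P1, P3, P5}.
P1, P3 → P4, P5 applies, adding P4
P1 → P2, P5 applies, adding P2
Closure: {P1, P2, P3, P4, P5}.

P1, P2, P3, P4, P5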